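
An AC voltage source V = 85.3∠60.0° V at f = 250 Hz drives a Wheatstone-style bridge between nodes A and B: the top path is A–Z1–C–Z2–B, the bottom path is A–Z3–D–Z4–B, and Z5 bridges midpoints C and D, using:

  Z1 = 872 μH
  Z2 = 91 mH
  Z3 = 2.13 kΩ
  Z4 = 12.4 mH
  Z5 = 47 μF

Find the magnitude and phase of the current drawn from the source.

Step 1 — Angular frequency: ω = 2π·f = 2π·250 = 1571 rad/s.
Step 2 — Component impedances:
  Z1: Z = jωL = j·1571·0.000872 = 0 + j1.37 Ω
  Z2: Z = jωL = j·1571·0.091 = 0 + j142.9 Ω
  Z3: Z = R = 2130 Ω
  Z4: Z = jωL = j·1571·0.0124 = 0 + j19.48 Ω
  Z5: Z = 1/(jωC) = -j/(ω·C) = 0 - j13.55 Ω
Step 3 — Bridge requires nodal analysis (the Z5 bridge couples midpoints C and D, so the two paths cannot be reduced to a simple series/parallel combination). Setting node B to ground and injecting 1 A at node A, the 3-node admittance system at A, C, D solves to V_A = Z_AB = 0.06356 + j7.066 Ω = 7.067∠89.5° Ω.
Step 4 — Source phasor: V = 85.3∠60.0° V = 42.65 + j73.87 V.
Step 5 — Ohm's law: I = V / Z_total = (42.65 + j73.87) / (0.06356 + j7.066) = 10.51 - j5.941 A.
Step 6 — Convert to polar: |I| = 12.07 A, ∠I = -29.5°.

I = 12.07∠-29.5° A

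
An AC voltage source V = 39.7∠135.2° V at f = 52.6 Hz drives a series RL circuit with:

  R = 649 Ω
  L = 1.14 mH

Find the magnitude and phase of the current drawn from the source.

Step 1 — Angular frequency: ω = 2π·f = 2π·52.6 = 330.5 rad/s.
Step 2 — Component impedances:
  R: Z = R = 649 Ω
  L: Z = jωL = j·330.5·0.00114 = 0 + j0.3768 Ω
Step 3 — Series combination: Z_total = R + L = 649 + j0.3768 Ω = 649∠0.0° Ω.
Step 4 — Source phasor: V = 39.7∠135.2° V = -28.17 + j27.97 V.
Step 5 — Ohm's law: I = V / Z_total = (-28.17 + j27.97) / (649 + j0.3768) = -0.04338 + j0.04313 A.
Step 6 — Convert to polar: |I| = 0.06117 A, ∠I = 135.2°.

I = 0.06117∠135.2° A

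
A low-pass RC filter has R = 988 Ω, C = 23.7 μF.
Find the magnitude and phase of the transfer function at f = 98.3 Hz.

Step 1 — Angular frequency: ω = 2π·98.3 = 617.6 rad/s.
Step 2 — Transfer function: H(jω) = 1/(1 + jωRC).
Step 3 — Denominator: 1 + jωRC = 1 + j·617.6·988·2.37e-05 = 1 + j14.46.
Step 4 — H = 0.004758 - j0.06882.
Step 5 — Magnitude: |H| = 0.06898 (-23.2 dB); phase: φ = -86.0°.

|H| = 0.06898 (-23.2 dB), φ = -86.0°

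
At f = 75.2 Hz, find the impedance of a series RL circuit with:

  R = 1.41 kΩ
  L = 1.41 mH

Step 1 — Angular frequency: ω = 2π·f = 2π·75.2 = 472.5 rad/s.
Step 2 — Component impedances:
  R: Z = R = 1410 Ω
  L: Z = jωL = j·472.5·0.00141 = 0 + j0.6662 Ω
Step 3 — Series combination: Z_total = R + L = 1410 + j0.6662 Ω = 1410∠0.0° Ω.

Z = 1410 + j0.6662 Ω = 1410∠0.0° Ω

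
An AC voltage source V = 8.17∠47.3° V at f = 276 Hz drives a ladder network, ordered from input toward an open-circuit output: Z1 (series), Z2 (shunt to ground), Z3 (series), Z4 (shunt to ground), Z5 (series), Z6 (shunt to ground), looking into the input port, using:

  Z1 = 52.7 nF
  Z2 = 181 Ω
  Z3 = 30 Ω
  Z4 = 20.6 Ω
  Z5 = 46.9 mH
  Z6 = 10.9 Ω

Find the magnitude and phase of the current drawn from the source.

Step 1 — Angular frequency: ω = 2π·f = 2π·276 = 1734 rad/s.
Step 2 — Component impedances:
  Z1: Z = 1/(jωC) = -j/(ω·C) = 0 - j1.094e+04 Ω
  Z2: Z = R = 181 Ω
  Z3: Z = R = 30 Ω
  Z4: Z = R = 20.6 Ω
  Z5: Z = jωL = j·1734·0.0469 = 0 + j81.33 Ω
  Z6: Z = R = 10.9 Ω
Step 3 — Ladder network (open output): work backward from the far end, alternating series and parallel combinations. Z_in = 38.52 - j1.094e+04 Ω = 1.094e+04∠-89.8° Ω.
Step 4 — Source phasor: V = 8.17∠47.3° V = 5.541 + j6.004 V.
Step 5 — Ohm's law: I = V / Z_total = (5.541 + j6.004) / (38.52 - j1.094e+04) = -0.0005471 + j0.0005084 A.
Step 6 — Convert to polar: |I| = 0.0007468 A, ∠I = 137.1°.

I = 0.0007468∠137.1° A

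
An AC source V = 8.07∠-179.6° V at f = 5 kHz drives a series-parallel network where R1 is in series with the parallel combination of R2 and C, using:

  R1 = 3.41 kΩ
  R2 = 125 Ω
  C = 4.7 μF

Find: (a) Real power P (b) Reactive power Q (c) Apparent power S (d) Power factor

Step 1 — Angular frequency: ω = 2π·f = 2π·5000 = 3.142e+04 rad/s.
Step 2 — Component impedances:
  R1: Z = R = 3410 Ω
  R2: Z = R = 125 Ω
  C: Z = 1/(jωC) = -j/(ω·C) = 0 - j6.773 Ω
Step 3 — Parallel branch: R2 || C = 1/(1/R2 + 1/C) = 0.3659 - j6.753 Ω.
Step 4 — Series with R1: Z_total = R1 + (R2 || C) = 3410 - j6.753 Ω = 3410∠-0.1° Ω.
Step 5 — Source phasor: V = 8.07∠-179.6° V = -8.07 - j0.05634 V.
Step 6 — Current: I = V / Z = -0.002366 - j2.121e-05 A = 0.002366∠-179.5° A.
Step 7 — Complex power: S = V·I* = 0.0191 - j3.781e-05 VA.
Step 8 — Real power: P = Re(S) = 0.0191 W.
Step 9 — Reactive power: Q = Im(S) = -3.781e-05 VAR.
Step 10 — Apparent power: |S| = 0.0191 VA.
Step 11 — Power factor: PF = P/|S| = 1 (leading).

(a) P = 0.0191 W  (b) Q = -3.781e-05 VAR  (c) S = 0.0191 VA  (d) PF = 1 (leading)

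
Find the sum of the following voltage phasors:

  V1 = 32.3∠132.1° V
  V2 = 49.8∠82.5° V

Step 1 — Convert each phasor to rectangular form:
  V1 = 32.3·(cos(132.1°) + j·sin(132.1°)) = -21.65 + j23.97 V
  V2 = 49.8·(cos(82.5°) + j·sin(82.5°)) = 6.5 + j49.37 V
Step 2 — Sum components: V_total = -15.15 + j73.34 V.
Step 3 — Convert to polar: |V_total| = 74.89 V, ∠V_total = 101.7°.

V_total = 74.89∠101.7° V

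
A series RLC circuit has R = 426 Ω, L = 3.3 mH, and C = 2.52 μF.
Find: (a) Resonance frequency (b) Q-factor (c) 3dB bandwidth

Step 1 — Resonance: ω₀ = 1/√(LC) = 1/√(0.0033·2.52e-06) = 1.097e+04 rad/s.
Step 2 — f₀ = ω₀/(2π) = 1745 Hz.
Step 3 — Series Q: Q = ω₀L/R = 1.097e+04·0.0033/426 = 0.08495.
Step 4 — Bandwidth: Δω = ω₀/Q = 1.291e+05 rad/s; BW = Δω/(2π) = 2.055e+04 Hz.

(a) f₀ = 1745 Hz  (b) Q = 0.08495  (c) BW = 2.055e+04 Hz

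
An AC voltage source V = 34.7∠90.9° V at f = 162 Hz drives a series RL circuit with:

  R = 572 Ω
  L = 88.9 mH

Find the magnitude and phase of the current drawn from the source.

Step 1 — Angular frequency: ω = 2π·f = 2π·162 = 1018 rad/s.
Step 2 — Component impedances:
  R: Z = R = 572 Ω
  L: Z = jωL = j·1018·0.0889 = 0 + j90.49 Ω
Step 3 — Series combination: Z_total = R + L = 572 + j90.49 Ω = 579.1∠9.0° Ω.
Step 4 — Source phasor: V = 34.7∠90.9° V = -0.545 + j34.7 V.
Step 5 — Ohm's law: I = V / Z_total = (-0.545 + j34.7) / (572 + j90.49) = 0.008432 + j0.05932 A.
Step 6 — Convert to polar: |I| = 0.05992 A, ∠I = 81.9°.

I = 0.05992∠81.9° A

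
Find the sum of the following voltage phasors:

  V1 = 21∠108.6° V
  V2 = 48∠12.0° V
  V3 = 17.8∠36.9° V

Step 1 — Convert each phasor to rectangular form:
  V1 = 21·(cos(108.6°) + j·sin(108.6°)) = -6.698 + j19.9 V
  V2 = 48·(cos(12.0°) + j·sin(12.0°)) = 46.95 + j9.98 V
  V3 = 17.8·(cos(36.9°) + j·sin(36.9°)) = 14.23 + j10.69 V
Step 2 — Sum components: V_total = 54.49 + j40.57 V.
Step 3 — Convert to polar: |V_total| = 67.93 V, ∠V_total = 36.7°.

V_total = 67.93∠36.7° V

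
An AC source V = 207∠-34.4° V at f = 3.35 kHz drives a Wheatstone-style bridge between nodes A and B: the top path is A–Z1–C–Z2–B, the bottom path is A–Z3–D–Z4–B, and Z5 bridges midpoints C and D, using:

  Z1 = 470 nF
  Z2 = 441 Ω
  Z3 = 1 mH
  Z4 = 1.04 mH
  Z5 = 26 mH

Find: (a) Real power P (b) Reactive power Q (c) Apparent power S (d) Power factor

Step 1 — Angular frequency: ω = 2π·f = 2π·3350 = 2.105e+04 rad/s.
Step 2 — Component impedances:
  Z1: Z = 1/(jωC) = -j/(ω·C) = 0 - j101.1 Ω
  Z2: Z = R = 441 Ω
  Z3: Z = jωL = j·2.105e+04·0.001 = 0 + j21.05 Ω
  Z4: Z = jωL = j·2.105e+04·0.00104 = 0 + j21.89 Ω
  Z5: Z = jωL = j·2.105e+04·0.026 = 0 + j547.3 Ω
Step 3 — Bridge requires nodal analysis (the Z5 bridge couples midpoints C and D, so the two paths cannot be reduced to a simple series/parallel combination). Setting node B to ground and injecting 1 A at node A, the 3-node admittance system at A, C, D solves to V_A = Z_AB = 4.785 + j42.77 Ω = 43.04∠83.6° Ω.
Step 4 — Source phasor: V = 207∠-34.4° V = 170.8 - j116.9 V.
Step 5 — Current: I = V / Z = -2.259 - j4.246 A = 4.81∠-118.0° A.
Step 6 — Complex power: S = V·I* = 110.7 + j989.4 VA.
Step 7 — Real power: P = Re(S) = 110.7 W.
Step 8 — Reactive power: Q = Im(S) = 989.4 VAR.
Step 9 — Apparent power: |S| = 995.6 VA.
Step 10 — Power factor: PF = P/|S| = 0.1112 (lagging).

(a) P = 110.7 W  (b) Q = 989.4 VAR  (c) S = 995.6 VA  (d) PF = 0.1112 (lagging)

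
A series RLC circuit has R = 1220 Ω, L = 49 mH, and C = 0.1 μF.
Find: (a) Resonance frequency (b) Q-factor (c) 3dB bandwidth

Step 1 — Resonance: ω₀ = 1/√(LC) = 1/√(0.049·1e-07) = 1.429e+04 rad/s.
Step 2 — f₀ = ω₀/(2π) = 2274 Hz.
Step 3 — Series Q: Q = ω₀L/R = 1.429e+04·0.049/1220 = 0.5738.
Step 4 — Bandwidth: Δω = ω₀/Q = 2.49e+04 rad/s; BW = Δω/(2π) = 3963 Hz.

(a) f₀ = 2274 Hz  (b) Q = 0.5738  (c) BW = 3963 Hz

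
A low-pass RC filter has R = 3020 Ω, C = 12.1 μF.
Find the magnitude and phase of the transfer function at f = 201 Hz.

Step 1 — Angular frequency: ω = 2π·201 = 1263 rad/s.
Step 2 — Transfer function: H(jω) = 1/(1 + jωRC).
Step 3 — Denominator: 1 + jωRC = 1 + j·1263·3020·1.21e-05 = 1 + j46.15.
Step 4 — H = 0.0004693 - j0.02166.
Step 5 — Magnitude: |H| = 0.02166 (-33.3 dB); phase: φ = -88.8°.

|H| = 0.02166 (-33.3 dB), φ = -88.8°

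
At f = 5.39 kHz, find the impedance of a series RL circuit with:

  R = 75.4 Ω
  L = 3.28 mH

Step 1 — Angular frequency: ω = 2π·f = 2π·5390 = 3.387e+04 rad/s.
Step 2 — Component impedances:
  R: Z = R = 75.4 Ω
  L: Z = jωL = j·3.387e+04·0.00328 = 0 + j111.1 Ω
Step 3 — Series combination: Z_total = R + L = 75.4 + j111.1 Ω = 134.3∠55.8° Ω.

Z = 75.4 + j111.1 Ω = 134.3∠55.8° Ω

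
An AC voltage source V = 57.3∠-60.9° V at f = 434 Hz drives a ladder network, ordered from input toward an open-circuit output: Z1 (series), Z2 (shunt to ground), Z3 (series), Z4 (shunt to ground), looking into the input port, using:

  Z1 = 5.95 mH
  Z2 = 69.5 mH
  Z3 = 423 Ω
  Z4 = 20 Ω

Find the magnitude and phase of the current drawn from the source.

Step 1 — Angular frequency: ω = 2π·f = 2π·434 = 2727 rad/s.
Step 2 — Component impedances:
  Z1: Z = jωL = j·2727·0.00595 = 0 + j16.23 Ω
  Z2: Z = jωL = j·2727·0.0695 = 0 + j189.5 Ω
  Z3: Z = R = 423 Ω
  Z4: Z = R = 20 Ω
Step 3 — Ladder network (open output): work backward from the far end, alternating series and parallel combinations. Z_in = 68.54 + j176.4 Ω = 189.3∠68.8° Ω.
Step 4 — Source phasor: V = 57.3∠-60.9° V = 27.87 - j50.07 V.
Step 5 — Ohm's law: I = V / Z_total = (27.87 - j50.07) / (68.54 + j176.4) = -0.1933 - j0.233 A.
Step 6 — Convert to polar: |I| = 0.3027 A, ∠I = -129.7°.

I = 0.3027∠-129.7° A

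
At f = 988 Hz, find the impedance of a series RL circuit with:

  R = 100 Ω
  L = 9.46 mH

Step 1 — Angular frequency: ω = 2π·f = 2π·988 = 6208 rad/s.
Step 2 — Component impedances:
  R: Z = R = 100 Ω
  L: Z = jωL = j·6208·0.00946 = 0 + j58.73 Ω
Step 3 — Series combination: Z_total = R + L = 100 + j58.73 Ω = 116∠30.4° Ω.

Z = 100 + j58.73 Ω = 116∠30.4° Ω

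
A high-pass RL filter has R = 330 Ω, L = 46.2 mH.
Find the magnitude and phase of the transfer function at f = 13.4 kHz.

Step 1 — Angular frequency: ω = 2π·1.34e+04 = 8.419e+04 rad/s.
Step 2 — Transfer function: H(jω) = jωL/(R + jωL).
Step 3 — Numerator jωL = j·3890; denominator R + jωL = 330 + j3890.
Step 4 — H = 0.9929 + j0.08423.
Step 5 — Magnitude: |H| = 0.9964 (-0.0 dB); phase: φ = 4.8°.

|H| = 0.9964 (-0.0 dB), φ = 4.8°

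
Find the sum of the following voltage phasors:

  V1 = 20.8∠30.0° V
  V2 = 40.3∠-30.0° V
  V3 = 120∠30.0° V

Step 1 — Convert each phasor to rectangular form:
  V1 = 20.8·(cos(30.0°) + j·sin(30.0°)) = 18.01 + j10.4 V
  V2 = 40.3·(cos(-30.0°) + j·sin(-30.0°)) = 34.9 - j20.15 V
  V3 = 120·(cos(30.0°) + j·sin(30.0°)) = 103.9 + j60 V
Step 2 — Sum components: V_total = 156.8 + j50.25 V.
Step 3 — Convert to polar: |V_total| = 164.7 V, ∠V_total = 17.8°.

V_total = 164.7∠17.8° V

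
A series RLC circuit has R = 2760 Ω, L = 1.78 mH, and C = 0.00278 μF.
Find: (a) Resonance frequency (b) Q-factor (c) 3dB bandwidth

Step 1 — Resonance: ω₀ = 1/√(LC) = 1/√(0.00178·2.78e-09) = 4.495e+05 rad/s.
Step 2 — f₀ = ω₀/(2π) = 7.155e+04 Hz.
Step 3 — Series Q: Q = ω₀L/R = 4.495e+05·0.00178/2760 = 0.2899.
Step 4 — Bandwidth: Δω = ω₀/Q = 1.551e+06 rad/s; BW = Δω/(2π) = 2.468e+05 Hz.

(a) f₀ = 7.155e+04 Hz  (b) Q = 0.2899  (c) BW = 2.468e+05 Hz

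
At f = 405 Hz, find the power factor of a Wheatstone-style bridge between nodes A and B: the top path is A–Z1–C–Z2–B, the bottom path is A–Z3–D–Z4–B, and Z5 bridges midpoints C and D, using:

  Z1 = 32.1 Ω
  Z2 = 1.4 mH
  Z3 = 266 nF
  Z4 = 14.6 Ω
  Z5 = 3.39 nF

Step 1 — Angular frequency: ω = 2π·f = 2π·405 = 2545 rad/s.
Step 2 — Component impedances:
  Z1: Z = R = 32.1 Ω
  Z2: Z = jωL = j·2545·0.0014 = 0 + j3.563 Ω
  Z3: Z = 1/(jωC) = -j/(ω·C) = 0 - j1477 Ω
  Z4: Z = R = 14.6 Ω
  Z5: Z = 1/(jωC) = -j/(ω·C) = 0 - j1.159e+05 Ω
Step 3 — Bridge requires nodal analysis (the Z5 bridge couples midpoints C and D, so the two paths cannot be reduced to a simple series/parallel combination). Setting node B to ground and injecting 1 A at node A, the 3-node admittance system at A, C, D solves to V_A = Z_AB = 32.23 + j2.868 Ω = 32.36∠5.1° Ω.
Step 4 — Power factor: PF = cos(φ) = Re(Z)/|Z| = 32.2332/32.3605 = 0.9961.
Step 5 — Type: Im(Z) = 2.868 ⇒ lagging (phase φ = 5.1°).

PF = 0.9961 (lagging, φ = 5.1°)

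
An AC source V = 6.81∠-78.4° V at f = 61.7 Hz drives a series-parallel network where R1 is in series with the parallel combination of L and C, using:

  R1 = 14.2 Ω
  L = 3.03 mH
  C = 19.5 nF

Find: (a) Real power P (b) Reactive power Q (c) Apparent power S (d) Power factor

Step 1 — Angular frequency: ω = 2π·f = 2π·61.7 = 387.7 rad/s.
Step 2 — Component impedances:
  R1: Z = R = 14.2 Ω
  L: Z = jωL = j·387.7·0.00303 = 0 + j1.175 Ω
  C: Z = 1/(jωC) = -j/(ω·C) = 0 - j1.323e+05 Ω
Step 3 — Parallel branch: L || C = 1/(1/L + 1/C) = 0 + j1.175 Ω.
Step 4 — Series with R1: Z_total = R1 + (L || C) = 14.2 + j1.175 Ω = 14.25∠4.7° Ω.
Step 5 — Source phasor: V = 6.81∠-78.4° V = 1.369 - j6.671 V.
Step 6 — Current: I = V / Z = 0.05718 - j0.4745 A = 0.4779∠-83.1° A.
Step 7 — Complex power: S = V·I* = 3.244 + j0.2683 VA.
Step 8 — Real power: P = Re(S) = 3.244 W.
Step 9 — Reactive power: Q = Im(S) = 0.2683 VAR.
Step 10 — Apparent power: |S| = 3.255 VA.
Step 11 — Power factor: PF = P/|S| = 0.9966 (lagging).

(a) P = 3.244 W  (b) Q = 0.2683 VAR  (c) S = 3.255 VA  (d) PF = 0.9966 (lagging)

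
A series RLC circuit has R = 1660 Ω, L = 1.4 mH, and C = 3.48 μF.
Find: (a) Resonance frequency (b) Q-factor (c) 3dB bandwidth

Step 1 — Resonance: ω₀ = 1/√(LC) = 1/√(0.0014·3.48e-06) = 1.433e+04 rad/s.
Step 2 — f₀ = ω₀/(2π) = 2280 Hz.
Step 3 — Series Q: Q = ω₀L/R = 1.433e+04·0.0014/1660 = 0.01208.
Step 4 — Bandwidth: Δω = ω₀/Q = 1.186e+06 rad/s; BW = Δω/(2π) = 1.887e+05 Hz.

(a) f₀ = 2280 Hz  (b) Q = 0.01208  (c) BW = 1.887e+05 Hz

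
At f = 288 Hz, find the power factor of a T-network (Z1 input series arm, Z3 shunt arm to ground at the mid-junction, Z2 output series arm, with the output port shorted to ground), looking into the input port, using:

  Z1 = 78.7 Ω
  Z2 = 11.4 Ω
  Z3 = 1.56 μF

Step 1 — Angular frequency: ω = 2π·f = 2π·288 = 1810 rad/s.
Step 2 — Component impedances:
  Z1: Z = R = 78.7 Ω
  Z2: Z = R = 11.4 Ω
  Z3: Z = 1/(jωC) = -j/(ω·C) = 0 - j354.2 Ω
Step 3 — With the output port shorted to ground, the output series arm Z2 runs from the junction to ground; the shunt arm Z3 also runs from the junction to ground. They appear in parallel: Z3 || Z2 = 11.39 - j0.3665 Ω.
Step 4 — Series with input arm Z1: Z_in = Z1 + (Z3 || Z2) = 90.09 - j0.3665 Ω = 90.09∠-0.2° Ω.
Step 5 — Power factor: PF = cos(φ) = Re(Z)/|Z| = 90.09/90.09 = 1.
Step 6 — Type: Im(Z) = -0.3665 ⇒ leading (phase φ = -0.2°).

PF = 1 (leading, φ = -0.2°)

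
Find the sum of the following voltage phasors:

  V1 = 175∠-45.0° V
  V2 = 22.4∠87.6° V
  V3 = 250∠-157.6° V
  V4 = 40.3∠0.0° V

Step 1 — Convert each phasor to rectangular form:
  V1 = 175·(cos(-45.0°) + j·sin(-45.0°)) = 123.7 - j123.7 V
  V2 = 22.4·(cos(87.6°) + j·sin(87.6°)) = 0.938 + j22.38 V
  V3 = 250·(cos(-157.6°) + j·sin(-157.6°)) = -231.1 - j95.27 V
  V4 = 40.3·(cos(0.0°) + j·sin(0.0°)) = 40.3 V
Step 2 — Sum components: V_total = -66.15 - j196.6 V.
Step 3 — Convert to polar: |V_total| = 207.5 V, ∠V_total = -108.6°.

V_total = 207.5∠-108.6° V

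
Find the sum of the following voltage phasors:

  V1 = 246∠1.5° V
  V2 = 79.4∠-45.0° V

Step 1 — Convert each phasor to rectangular form:
  V1 = 246·(cos(1.5°) + j·sin(1.5°)) = 245.9 + j6.44 V
  V2 = 79.4·(cos(-45.0°) + j·sin(-45.0°)) = 56.14 - j56.14 V
Step 2 — Sum components: V_total = 302.1 - j49.7 V.
Step 3 — Convert to polar: |V_total| = 306.1 V, ∠V_total = -9.3°.

V_total = 306.1∠-9.3° V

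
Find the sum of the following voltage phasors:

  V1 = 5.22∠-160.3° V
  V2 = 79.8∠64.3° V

Step 1 — Convert each phasor to rectangular form:
  V1 = 5.22·(cos(-160.3°) + j·sin(-160.3°)) = -4.914 - j1.76 V
  V2 = 79.8·(cos(64.3°) + j·sin(64.3°)) = 34.61 + j71.91 V
Step 2 — Sum components: V_total = 29.69 + j70.15 V.
Step 3 — Convert to polar: |V_total| = 76.17 V, ∠V_total = 67.1°.

V_total = 76.17∠67.1° V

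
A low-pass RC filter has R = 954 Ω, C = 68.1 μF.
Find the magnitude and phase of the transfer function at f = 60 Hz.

Step 1 — Angular frequency: ω = 2π·60 = 377 rad/s.
Step 2 — Transfer function: H(jω) = 1/(1 + jωRC).
Step 3 — Denominator: 1 + jωRC = 1 + j·377·954·6.81e-05 = 1 + j24.49.
Step 4 — H = 0.001664 - j0.04076.
Step 5 — Magnitude: |H| = 0.0408 (-27.8 dB); phase: φ = -87.7°.

|H| = 0.0408 (-27.8 dB), φ = -87.7°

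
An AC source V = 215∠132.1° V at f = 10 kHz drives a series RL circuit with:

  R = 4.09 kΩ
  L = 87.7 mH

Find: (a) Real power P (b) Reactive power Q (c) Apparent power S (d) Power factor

Step 1 — Angular frequency: ω = 2π·f = 2π·1e+04 = 6.283e+04 rad/s.
Step 2 — Component impedances:
  R: Z = R = 4090 Ω
  L: Z = jωL = j·6.283e+04·0.0877 = 0 + j5510 Ω
Step 3 — Series combination: Z_total = R + L = 4090 + j5510 Ω = 6862∠53.4° Ω.
Step 4 — Source phasor: V = 215∠132.1° V = -144.1 + j159.5 V.
Step 5 — Current: I = V / Z = 0.006147 + j0.03072 A = 0.03133∠78.7° A.
Step 6 — Complex power: S = V·I* = 4.015 + j5.409 VA.
Step 7 — Real power: P = Re(S) = 4.015 W.
Step 8 — Reactive power: Q = Im(S) = 5.409 VAR.
Step 9 — Apparent power: |S| = 6.736 VA.
Step 10 — Power factor: PF = P/|S| = 0.596 (lagging).

(a) P = 4.015 W  (b) Q = 5.409 VAR  (c) S = 6.736 VA  (d) PF = 0.596 (lagging)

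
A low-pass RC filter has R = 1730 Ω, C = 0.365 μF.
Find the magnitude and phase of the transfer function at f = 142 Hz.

Step 1 — Angular frequency: ω = 2π·142 = 892.2 rad/s.
Step 2 — Transfer function: H(jω) = 1/(1 + jωRC).
Step 3 — Denominator: 1 + jωRC = 1 + j·892.2·1730·3.65e-07 = 1 + j0.5634.
Step 4 — H = 0.7591 - j0.4276.
Step 5 — Magnitude: |H| = 0.8712 (-1.2 dB); phase: φ = -29.4°.

|H| = 0.8712 (-1.2 dB), φ = -29.4°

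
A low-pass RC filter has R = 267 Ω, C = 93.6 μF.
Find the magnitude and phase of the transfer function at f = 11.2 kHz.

Step 1 — Angular frequency: ω = 2π·1.12e+04 = 7.037e+04 rad/s.
Step 2 — Transfer function: H(jω) = 1/(1 + jωRC).
Step 3 — Denominator: 1 + jωRC = 1 + j·7.037e+04·267·9.36e-05 = 1 + j1759.
Step 4 — H = 3.233e-07 - j0.0005686.
Step 5 — Magnitude: |H| = 0.0005686 (-64.9 dB); phase: φ = -90.0°.

|H| = 0.0005686 (-64.9 dB), φ = -90.0°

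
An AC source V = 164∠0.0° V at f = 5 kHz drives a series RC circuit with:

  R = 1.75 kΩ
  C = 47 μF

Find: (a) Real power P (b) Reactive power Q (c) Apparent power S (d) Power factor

Step 1 — Angular frequency: ω = 2π·f = 2π·5000 = 3.142e+04 rad/s.
Step 2 — Component impedances:
  R: Z = R = 1750 Ω
  C: Z = 1/(jωC) = -j/(ω·C) = 0 - j0.6773 Ω
Step 3 — Series combination: Z_total = R + C = 1750 - j0.6773 Ω = 1750∠-0.0° Ω.
Step 4 — Source phasor: V = 164∠0.0° V = 164 V.
Step 5 — Current: I = V / Z = 0.09371 + j3.627e-05 A = 0.09371∠0.0° A.
Step 6 — Complex power: S = V·I* = 15.37 - j0.005948 VA.
Step 7 — Real power: P = Re(S) = 15.37 W.
Step 8 — Reactive power: Q = Im(S) = -0.005948 VAR.
Step 9 — Apparent power: |S| = 15.37 VA.
Step 10 — Power factor: PF = P/|S| = 1 (leading).

(a) P = 15.37 W  (b) Q = -0.005948 VAR  (c) S = 15.37 VA  (d) PF = 1 (leading)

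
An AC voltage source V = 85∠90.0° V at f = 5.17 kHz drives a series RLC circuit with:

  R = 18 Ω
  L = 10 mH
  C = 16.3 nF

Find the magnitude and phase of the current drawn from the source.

Step 1 — Angular frequency: ω = 2π·f = 2π·5170 = 3.248e+04 rad/s.
Step 2 — Component impedances:
  R: Z = R = 18 Ω
  L: Z = jωL = j·3.248e+04·0.01 = 0 + j324.8 Ω
  C: Z = 1/(jωC) = -j/(ω·C) = 0 - j1889 Ω
Step 3 — Series combination: Z_total = R + L + C = 18 - j1564 Ω = 1564∠-89.3° Ω.
Step 4 — Source phasor: V = 85∠90.0° V = 0 + j85 V.
Step 5 — Ohm's law: I = V / Z_total = (0 + j85) / (18 - j1564) = -0.05435 + j0.0006256 A.
Step 6 — Convert to polar: |I| = 0.05435 A, ∠I = 179.3°.

I = 0.05435∠179.3° A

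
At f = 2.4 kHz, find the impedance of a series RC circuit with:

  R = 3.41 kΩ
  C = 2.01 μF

Step 1 — Angular frequency: ω = 2π·f = 2π·2400 = 1.508e+04 rad/s.
Step 2 — Component impedances:
  R: Z = R = 3410 Ω
  C: Z = 1/(jωC) = -j/(ω·C) = 0 - j32.99 Ω
Step 3 — Series combination: Z_total = R + C = 3410 - j32.99 Ω = 3410∠-0.6° Ω.

Z = 3410 - j32.99 Ω = 3410∠-0.6° Ω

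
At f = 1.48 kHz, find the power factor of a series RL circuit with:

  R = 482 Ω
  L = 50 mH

Step 1 — Angular frequency: ω = 2π·f = 2π·1480 = 9299 rad/s.
Step 2 — Component impedances:
  R: Z = R = 482 Ω
  L: Z = jωL = j·9299·0.05 = 0 + j465 Ω
Step 3 — Series combination: Z_total = R + L = 482 + j465 Ω = 669.7∠44.0° Ω.
Step 4 — Power factor: PF = cos(φ) = Re(Z)/|Z| = 482/669.7 = 0.7197.
Step 5 — Type: Im(Z) = 465 ⇒ lagging (phase φ = 44.0°).

PF = 0.7197 (lagging, φ = 44.0°)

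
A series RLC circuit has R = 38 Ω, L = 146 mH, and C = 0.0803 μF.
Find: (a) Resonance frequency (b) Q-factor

Step 1 — Resonance condition Im(Z)=0 gives ω₀ = 1/√(LC).
Step 2 — ω₀ = 1/√(0.146·8.03e-08) = 9236 rad/s.
Step 3 — f₀ = ω₀/(2π) = 1470 Hz.
Step 4 — Series Q: Q = ω₀L/R = 9236·0.146/38 = 35.48.

(a) f₀ = 1470 Hz  (b) Q = 35.48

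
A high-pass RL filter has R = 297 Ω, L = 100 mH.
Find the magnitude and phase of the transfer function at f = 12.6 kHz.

Step 1 — Angular frequency: ω = 2π·1.26e+04 = 7.917e+04 rad/s.
Step 2 — Transfer function: H(jω) = jωL/(R + jωL).
Step 3 — Numerator jωL = j·7917; denominator R + jωL = 297 + j7917.
Step 4 — H = 0.9986 + j0.03746.
Step 5 — Magnitude: |H| = 0.9993 (-0.0 dB); phase: φ = 2.1°.

|H| = 0.9993 (-0.0 dB), φ = 2.1°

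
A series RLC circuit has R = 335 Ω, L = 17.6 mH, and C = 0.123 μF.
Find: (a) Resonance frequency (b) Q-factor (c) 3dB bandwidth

Step 1 — Resonance: ω₀ = 1/√(LC) = 1/√(0.0176·1.23e-07) = 2.149e+04 rad/s.
Step 2 — f₀ = ω₀/(2π) = 3421 Hz.
Step 3 — Series Q: Q = ω₀L/R = 2.149e+04·0.0176/335 = 1.129.
Step 4 — Bandwidth: Δω = ω₀/Q = 1.903e+04 rad/s; BW = Δω/(2π) = 3029 Hz.

(a) f₀ = 3421 Hz  (b) Q = 1.129  (c) BW = 3029 Hz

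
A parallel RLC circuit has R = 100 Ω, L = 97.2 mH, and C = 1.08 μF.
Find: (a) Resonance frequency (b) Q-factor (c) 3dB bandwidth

Step 1 — Resonance: ω₀ = 1/√(LC) = 1/√(0.0972·1.08e-06) = 3086 rad/s.
Step 2 — f₀ = ω₀/(2π) = 491.2 Hz.
Step 3 — Parallel Q: Q = R/(ω₀L) = 100/(3086·0.0972) = 0.3333.
Step 4 — Bandwidth: Δω = ω₀/Q = 9259 rad/s; BW = Δω/(2π) = 1474 Hz.

(a) f₀ = 491.2 Hz  (b) Q = 0.3333  (c) BW = 1474 Hz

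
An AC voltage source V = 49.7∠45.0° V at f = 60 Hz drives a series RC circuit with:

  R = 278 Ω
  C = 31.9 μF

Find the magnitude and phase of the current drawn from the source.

Step 1 — Angular frequency: ω = 2π·f = 2π·60 = 377 rad/s.
Step 2 — Component impedances:
  R: Z = R = 278 Ω
  C: Z = 1/(jωC) = -j/(ω·C) = 0 - j83.15 Ω
Step 3 — Series combination: Z_total = R + C = 278 - j83.15 Ω = 290.2∠-16.7° Ω.
Step 4 — Source phasor: V = 49.7∠45.0° V = 35.14 + j35.14 V.
Step 5 — Ohm's law: I = V / Z_total = (35.14 + j35.14) / (278 - j83.15) = 0.08133 + j0.1507 A.
Step 6 — Convert to polar: |I| = 0.1713 A, ∠I = 61.7°.

I = 0.1713∠61.7° A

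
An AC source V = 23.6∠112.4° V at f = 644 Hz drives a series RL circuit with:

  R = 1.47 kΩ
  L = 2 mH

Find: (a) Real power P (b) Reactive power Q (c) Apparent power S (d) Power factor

Step 1 — Angular frequency: ω = 2π·f = 2π·644 = 4046 rad/s.
Step 2 — Component impedances:
  R: Z = R = 1470 Ω
  L: Z = jωL = j·4046·0.002 = 0 + j8.093 Ω
Step 3 — Series combination: Z_total = R + L = 1470 + j8.093 Ω = 1470∠0.3° Ω.
Step 4 — Source phasor: V = 23.6∠112.4° V = -8.993 + j21.82 V.
Step 5 — Current: I = V / Z = -0.006036 + j0.01488 A = 0.01605∠112.1° A.
Step 6 — Complex power: S = V·I* = 0.3789 + j0.002086 VA.
Step 7 — Real power: P = Re(S) = 0.3789 W.
Step 8 — Reactive power: Q = Im(S) = 0.002086 VAR.
Step 9 — Apparent power: |S| = 0.3789 VA.
Step 10 — Power factor: PF = P/|S| = 1 (lagging).

(a) P = 0.3789 W  (b) Q = 0.002086 VAR  (c) S = 0.3789 VA  (d) PF = 1 (lagging)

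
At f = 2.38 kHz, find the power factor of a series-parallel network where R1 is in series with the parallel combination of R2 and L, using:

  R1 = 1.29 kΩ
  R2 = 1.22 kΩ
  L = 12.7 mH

Step 1 — Angular frequency: ω = 2π·f = 2π·2380 = 1.495e+04 rad/s.
Step 2 — Component impedances:
  R1: Z = R = 1290 Ω
  R2: Z = R = 1220 Ω
  L: Z = jωL = j·1.495e+04·0.0127 = 0 + j189.9 Ω
Step 3 — Parallel branch: R2 || L = 1/(1/R2 + 1/L) = 28.86 + j185.4 Ω.
Step 4 — Series with R1: Z_total = R1 + (R2 || L) = 1319 + j185.4 Ω = 1332∠8.0° Ω.
Step 5 — Power factor: PF = cos(φ) = Re(Z)/|Z| = 1318.9/1331.8 = 0.9903.
Step 6 — Type: Im(Z) = 185.4 ⇒ lagging (phase φ = 8.0°).

PF = 0.9903 (lagging, φ = 8.0°)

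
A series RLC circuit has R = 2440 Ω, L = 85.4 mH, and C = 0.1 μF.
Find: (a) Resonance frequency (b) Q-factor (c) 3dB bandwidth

Step 1 — Resonance condition Im(Z)=0 gives ω₀ = 1/√(LC).
Step 2 — ω₀ = 1/√(0.0854·1e-07) = 1.082e+04 rad/s.
Step 3 — f₀ = ω₀/(2π) = 1722 Hz.
Step 4 — Series Q: Q = ω₀L/R = 1.082e+04·0.0854/2440 = 0.3787.
Step 5 — 3dB bandwidth: Δω = ω₀/Q = 2.857e+04 rad/s; BW = Δω/(2π) = 4547 Hz.

(a) f₀ = 1722 Hz  (b) Q = 0.3787  (c) BW = 4547 Hz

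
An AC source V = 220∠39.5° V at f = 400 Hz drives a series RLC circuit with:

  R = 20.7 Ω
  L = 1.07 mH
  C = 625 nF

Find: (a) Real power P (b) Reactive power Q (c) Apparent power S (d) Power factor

Step 1 — Angular frequency: ω = 2π·f = 2π·400 = 2513 rad/s.
Step 2 — Component impedances:
  R: Z = R = 20.7 Ω
  L: Z = jωL = j·2513·0.00107 = 0 + j2.689 Ω
  C: Z = 1/(jωC) = -j/(ω·C) = 0 - j636.6 Ω
Step 3 — Series combination: Z_total = R + L + C = 20.7 - j633.9 Ω = 634.3∠-88.1° Ω.
Step 4 — Source phasor: V = 220∠39.5° V = 169.8 + j139.9 V.
Step 5 — Current: I = V / Z = -0.2118 + j0.2747 A = 0.3469∠127.6° A.
Step 6 — Complex power: S = V·I* = 2.49 - j76.27 VA.
Step 7 — Real power: P = Re(S) = 2.49 W.
Step 8 — Reactive power: Q = Im(S) = -76.27 VAR.
Step 9 — Apparent power: |S| = 76.31 VA.
Step 10 — Power factor: PF = P/|S| = 0.03264 (leading).

(a) P = 2.49 W  (b) Q = -76.27 VAR  (c) S = 76.31 VA  (d) PF = 0.03264 (leading)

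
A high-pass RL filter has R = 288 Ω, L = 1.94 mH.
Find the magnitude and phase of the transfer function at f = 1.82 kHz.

Step 1 — Angular frequency: ω = 2π·1820 = 1.144e+04 rad/s.
Step 2 — Transfer function: H(jω) = jωL/(R + jωL).
Step 3 — Numerator jωL = j·22.18; denominator R + jωL = 288 + j22.18.
Step 4 — H = 0.005899 + j0.07658.
Step 5 — Magnitude: |H| = 0.0768 (-22.3 dB); phase: φ = 85.6°.

|H| = 0.0768 (-22.3 dB), φ = 85.6°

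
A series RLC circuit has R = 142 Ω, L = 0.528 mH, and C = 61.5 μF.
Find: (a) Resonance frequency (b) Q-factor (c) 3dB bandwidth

Step 1 — Resonance: ω₀ = 1/√(LC) = 1/√(0.000528·6.15e-05) = 5549 rad/s.
Step 2 — f₀ = ω₀/(2π) = 883.2 Hz.
Step 3 — Series Q: Q = ω₀L/R = 5549·0.000528/142 = 0.02063.
Step 4 — Bandwidth: Δω = ω₀/Q = 2.689e+05 rad/s; BW = Δω/(2π) = 4.28e+04 Hz.

(a) f₀ = 883.2 Hz  (b) Q = 0.02063  (c) BW = 4.28e+04 Hz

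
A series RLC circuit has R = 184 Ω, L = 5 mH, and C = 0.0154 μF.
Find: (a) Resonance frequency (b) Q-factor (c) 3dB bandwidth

Step 1 — Resonance: ω₀ = 1/√(LC) = 1/√(0.005·1.54e-08) = 1.14e+05 rad/s.
Step 2 — f₀ = ω₀/(2π) = 1.814e+04 Hz.
Step 3 — Series Q: Q = ω₀L/R = 1.14e+05·0.005/184 = 3.097.
Step 4 — Bandwidth: Δω = ω₀/Q = 3.68e+04 rad/s; BW = Δω/(2π) = 5857 Hz.

(a) f₀ = 1.814e+04 Hz  (b) Q = 3.097  (c) BW = 5857 Hz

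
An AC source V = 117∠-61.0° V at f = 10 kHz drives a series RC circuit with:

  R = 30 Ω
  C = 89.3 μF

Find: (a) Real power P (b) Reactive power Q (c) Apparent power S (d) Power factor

Step 1 — Angular frequency: ω = 2π·f = 2π·1e+04 = 6.283e+04 rad/s.
Step 2 — Component impedances:
  R: Z = R = 30 Ω
  C: Z = 1/(jωC) = -j/(ω·C) = 0 - j0.1782 Ω
Step 3 — Series combination: Z_total = R + C = 30 - j0.1782 Ω = 30∠-0.3° Ω.
Step 4 — Source phasor: V = 117∠-61.0° V = 56.72 - j102.3 V.
Step 5 — Current: I = V / Z = 1.911 - j3.4 A = 3.9∠-60.7° A.
Step 6 — Complex power: S = V·I* = 456.3 - j2.711 VA.
Step 7 — Real power: P = Re(S) = 456.3 W.
Step 8 — Reactive power: Q = Im(S) = -2.711 VAR.
Step 9 — Apparent power: |S| = 456.3 VA.
Step 10 — Power factor: PF = P/|S| = 1 (leading).

(a) P = 456.3 W  (b) Q = -2.711 VAR  (c) S = 456.3 VA  (d) PF = 1 (leading)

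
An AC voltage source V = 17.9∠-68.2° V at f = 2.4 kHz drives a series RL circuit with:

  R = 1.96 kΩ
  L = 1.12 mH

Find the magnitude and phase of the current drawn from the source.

Step 1 — Angular frequency: ω = 2π·f = 2π·2400 = 1.508e+04 rad/s.
Step 2 — Component impedances:
  R: Z = R = 1960 Ω
  L: Z = jωL = j·1.508e+04·0.00112 = 0 + j16.89 Ω
Step 3 — Series combination: Z_total = R + L = 1960 + j16.89 Ω = 1960∠0.5° Ω.
Step 4 — Source phasor: V = 17.9∠-68.2° V = 6.647 - j16.62 V.
Step 5 — Ohm's law: I = V / Z_total = (6.647 - j16.62) / (1960 + j16.89) = 0.003318 - j0.008508 A.
Step 6 — Convert to polar: |I| = 0.009132 A, ∠I = -68.7°.

I = 0.009132∠-68.7° A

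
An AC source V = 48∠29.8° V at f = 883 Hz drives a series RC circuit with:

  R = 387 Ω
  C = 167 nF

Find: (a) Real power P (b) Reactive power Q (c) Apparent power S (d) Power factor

Step 1 — Angular frequency: ω = 2π·f = 2π·883 = 5548 rad/s.
Step 2 — Component impedances:
  R: Z = R = 387 Ω
  C: Z = 1/(jωC) = -j/(ω·C) = 0 - j1079 Ω
Step 3 — Series combination: Z_total = R + C = 387 - j1079 Ω = 1147∠-70.3° Ω.
Step 4 — Source phasor: V = 48∠29.8° V = 41.65 + j23.85 V.
Step 5 — Current: I = V / Z = -0.007323 + j0.04122 A = 0.04186∠100.1° A.
Step 6 — Complex power: S = V·I* = 0.6782 - j1.892 VA.
Step 7 — Real power: P = Re(S) = 0.6782 W.
Step 8 — Reactive power: Q = Im(S) = -1.892 VAR.
Step 9 — Apparent power: |S| = 2.009 VA.
Step 10 — Power factor: PF = P/|S| = 0.3375 (leading).

(a) P = 0.6782 W  (b) Q = -1.892 VAR  (c) S = 2.009 VA  (d) PF = 0.3375 (leading)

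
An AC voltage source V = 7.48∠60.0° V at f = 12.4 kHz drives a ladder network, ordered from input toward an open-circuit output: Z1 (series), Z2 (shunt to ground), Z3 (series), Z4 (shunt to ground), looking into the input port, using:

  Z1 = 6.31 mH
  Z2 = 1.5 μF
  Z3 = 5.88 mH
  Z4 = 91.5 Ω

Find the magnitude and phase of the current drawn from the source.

Step 1 — Angular frequency: ω = 2π·f = 2π·1.24e+04 = 7.791e+04 rad/s.
Step 2 — Component impedances:
  Z1: Z = jωL = j·7.791e+04·0.00631 = 0 + j491.6 Ω
  Z2: Z = 1/(jωC) = -j/(ω·C) = 0 - j8.557 Ω
  Z3: Z = jωL = j·7.791e+04·0.00588 = 0 + j458.1 Ω
  Z4: Z = R = 91.5 Ω
Step 3 — Ladder network (open output): work backward from the far end, alternating series and parallel combinations. Z_in = 0.03183 + j482.9 Ω = 482.9∠90.0° Ω.
Step 4 — Source phasor: V = 7.48∠60.0° V = 3.74 + j6.478 V.
Step 5 — Ohm's law: I = V / Z_total = (3.74 + j6.478) / (0.03183 + j482.9) = 0.01341 - j0.007744 A.
Step 6 — Convert to polar: |I| = 0.01549 A, ∠I = -30.0°.

I = 0.01549∠-30.0° A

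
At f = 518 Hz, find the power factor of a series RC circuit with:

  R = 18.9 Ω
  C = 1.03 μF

Step 1 — Angular frequency: ω = 2π·f = 2π·518 = 3255 rad/s.
Step 2 — Component impedances:
  R: Z = R = 18.9 Ω
  C: Z = 1/(jωC) = -j/(ω·C) = 0 - j298.3 Ω
Step 3 — Series combination: Z_total = R + C = 18.9 - j298.3 Ω = 298.9∠-86.4° Ω.
Step 4 — Power factor: PF = cos(φ) = Re(Z)/|Z| = 18.9/298.9 = 0.06323.
Step 5 — Type: Im(Z) = -298.3 ⇒ leading (phase φ = -86.4°).

PF = 0.06323 (leading, φ = -86.4°)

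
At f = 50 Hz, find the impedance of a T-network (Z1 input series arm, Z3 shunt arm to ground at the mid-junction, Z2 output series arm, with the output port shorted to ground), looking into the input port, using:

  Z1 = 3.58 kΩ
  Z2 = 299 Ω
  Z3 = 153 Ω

Step 1 — Angular frequency: ω = 2π·f = 2π·50 = 314.2 rad/s.
Step 2 — Component impedances:
  Z1: Z = R = 3580 Ω
  Z2: Z = R = 299 Ω
  Z3: Z = R = 153 Ω
Step 3 — With the output port shorted to ground, the output series arm Z2 runs from the junction to ground; the shunt arm Z3 also runs from the junction to ground. They appear in parallel: Z3 || Z2 = 101.2 Ω.
Step 4 — Series with input arm Z1: Z_in = Z1 + (Z3 || Z2) = 3681 Ω = 3681∠0.0° Ω.

Z = 3681 Ω = 3681∠0.0° Ω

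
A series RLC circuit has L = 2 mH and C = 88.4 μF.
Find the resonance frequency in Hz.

Step 1 — Resonance condition Im(Z)=0 gives ω₀ = 1/√(LC).
Step 2 — ω₀ = 1/√(0.002·8.84e-05) = 2378 rad/s.
Step 3 — f₀ = ω₀/(2π) = 378.5 Hz.

f₀ = 378.5 Hz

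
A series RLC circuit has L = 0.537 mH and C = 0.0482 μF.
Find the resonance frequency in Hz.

Step 1 — Resonance condition Im(Z)=0 gives ω₀ = 1/√(LC).
Step 2 — ω₀ = 1/√(0.000537·4.82e-08) = 1.966e+05 rad/s.
Step 3 — f₀ = ω₀/(2π) = 3.128e+04 Hz.

f₀ = 3.128e+04 Hz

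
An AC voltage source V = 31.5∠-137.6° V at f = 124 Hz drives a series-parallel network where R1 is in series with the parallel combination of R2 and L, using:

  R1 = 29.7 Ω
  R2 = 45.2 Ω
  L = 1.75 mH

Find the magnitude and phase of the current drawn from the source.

Step 1 — Angular frequency: ω = 2π·f = 2π·124 = 779.1 rad/s.
Step 2 — Component impedances:
  R1: Z = R = 29.7 Ω
  R2: Z = R = 45.2 Ω
  L: Z = jωL = j·779.1·0.00175 = 0 + j1.363 Ω
Step 3 — Parallel branch: R2 || L = 1/(1/R2 + 1/L) = 0.04109 + j1.362 Ω.
Step 4 — Series with R1: Z_total = R1 + (R2 || L) = 29.74 + j1.362 Ω = 29.77∠2.6° Ω.
Step 5 — Source phasor: V = 31.5∠-137.6° V = -23.26 - j21.24 V.
Step 6 — Ohm's law: I = V / Z_total = (-23.26 - j21.24) / (29.74 + j1.362) = -0.8131 - j0.6769 A.
Step 7 — Convert to polar: |I| = 1.058 A, ∠I = -140.2°.

I = 1.058∠-140.2° A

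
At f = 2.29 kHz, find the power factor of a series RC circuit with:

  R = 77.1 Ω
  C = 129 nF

Step 1 — Angular frequency: ω = 2π·f = 2π·2290 = 1.439e+04 rad/s.
Step 2 — Component impedances:
  R: Z = R = 77.1 Ω
  C: Z = 1/(jωC) = -j/(ω·C) = 0 - j538.8 Ω
Step 3 — Series combination: Z_total = R + C = 77.1 - j538.8 Ω = 544.2∠-81.9° Ω.
Step 4 — Power factor: PF = cos(φ) = Re(Z)/|Z| = 77.1/544.2 = 0.1417.
Step 5 — Type: Im(Z) = -538.8 ⇒ leading (phase φ = -81.9°).

PF = 0.1417 (leading, φ = -81.9°)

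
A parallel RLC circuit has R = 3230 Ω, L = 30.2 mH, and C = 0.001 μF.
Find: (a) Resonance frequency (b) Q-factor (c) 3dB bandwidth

Step 1 — Resonance: ω₀ = 1/√(LC) = 1/√(0.0302·1e-09) = 1.82e+05 rad/s.
Step 2 — f₀ = ω₀/(2π) = 2.896e+04 Hz.
Step 3 — Parallel Q: Q = R/(ω₀L) = 3230/(1.82e+05·0.0302) = 0.5878.
Step 4 — Bandwidth: Δω = ω₀/Q = 3.096e+05 rad/s; BW = Δω/(2π) = 4.927e+04 Hz.

(a) f₀ = 2.896e+04 Hz  (b) Q = 0.5878  (c) BW = 4.927e+04 Hz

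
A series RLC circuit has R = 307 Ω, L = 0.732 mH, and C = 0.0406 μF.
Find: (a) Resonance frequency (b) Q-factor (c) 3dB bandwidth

Step 1 — Resonance condition Im(Z)=0 gives ω₀ = 1/√(LC).
Step 2 — ω₀ = 1/√(0.000732·4.06e-08) = 1.834e+05 rad/s.
Step 3 — f₀ = ω₀/(2π) = 2.919e+04 Hz.
Step 4 — Series Q: Q = ω₀L/R = 1.834e+05·0.000732/307 = 0.4374.
Step 5 — 3dB bandwidth: Δω = ω₀/Q = 4.194e+05 rad/s; BW = Δω/(2π) = 6.675e+04 Hz.

(a) f₀ = 2.919e+04 Hz  (b) Q = 0.4374  (c) BW = 6.675e+04 Hz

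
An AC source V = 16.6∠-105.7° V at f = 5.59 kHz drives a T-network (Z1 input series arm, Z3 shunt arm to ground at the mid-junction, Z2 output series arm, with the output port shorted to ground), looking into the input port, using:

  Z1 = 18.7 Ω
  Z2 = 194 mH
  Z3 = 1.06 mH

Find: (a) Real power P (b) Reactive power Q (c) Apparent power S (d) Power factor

Step 1 — Angular frequency: ω = 2π·f = 2π·5590 = 3.512e+04 rad/s.
Step 2 — Component impedances:
  Z1: Z = R = 18.7 Ω
  Z2: Z = jωL = j·3.512e+04·0.194 = 0 + j6814 Ω
  Z3: Z = jωL = j·3.512e+04·0.00106 = 0 + j37.23 Ω
Step 3 — With the output port shorted to ground, the output series arm Z2 runs from the junction to ground; the shunt arm Z3 also runs from the junction to ground. They appear in parallel: Z3 || Z2 = 0 + j37.03 Ω.
Step 4 — Series with input arm Z1: Z_in = Z1 + (Z3 || Z2) = 18.7 + j37.03 Ω = 41.48∠63.2° Ω.
Step 5 — Source phasor: V = 16.6∠-105.7° V = -4.492 - j15.98 V.
Step 6 — Current: I = V / Z = -0.3927 - j0.07701 A = 0.4002∠-168.9° A.
Step 7 — Complex power: S = V·I* = 2.995 + j5.93 VA.
Step 8 — Real power: P = Re(S) = 2.995 W.
Step 9 — Reactive power: Q = Im(S) = 5.93 VAR.
Step 10 — Apparent power: |S| = 6.643 VA.
Step 11 — Power factor: PF = P/|S| = 0.4508 (lagging).

(a) P = 2.995 W  (b) Q = 5.93 VAR  (c) S = 6.643 VA  (d) PF = 0.4508 (lagging)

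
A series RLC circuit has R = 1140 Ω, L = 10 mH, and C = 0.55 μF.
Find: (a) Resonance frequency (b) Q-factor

Step 1 — Resonance condition Im(Z)=0 gives ω₀ = 1/√(LC).
Step 2 — ω₀ = 1/√(0.01·5.5e-07) = 1.348e+04 rad/s.
Step 3 — f₀ = ω₀/(2π) = 2146 Hz.
Step 4 — Series Q: Q = ω₀L/R = 1.348e+04·0.01/1140 = 0.1183.

(a) f₀ = 2146 Hz  (b) Q = 0.1183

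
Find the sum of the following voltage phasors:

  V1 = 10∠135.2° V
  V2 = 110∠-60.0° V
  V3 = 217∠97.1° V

Step 1 — Convert each phasor to rectangular form:
  V1 = 10·(cos(135.2°) + j·sin(135.2°)) = -7.096 + j7.046 V
  V2 = 110·(cos(-60.0°) + j·sin(-60.0°)) = 55 - j95.26 V
  V3 = 217·(cos(97.1°) + j·sin(97.1°)) = -26.82 + j215.3 V
Step 2 — Sum components: V_total = 21.08 + j127.1 V.
Step 3 — Convert to polar: |V_total| = 128.9 V, ∠V_total = 80.6°.

V_total = 128.9∠80.6° V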